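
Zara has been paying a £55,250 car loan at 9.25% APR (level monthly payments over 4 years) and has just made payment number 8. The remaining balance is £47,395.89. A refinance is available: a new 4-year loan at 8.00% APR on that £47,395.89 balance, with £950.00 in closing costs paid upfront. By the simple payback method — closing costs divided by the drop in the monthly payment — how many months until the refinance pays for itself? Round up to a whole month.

5 months

Current payment = 55,250 × 9.25%/12 / (1 − (1+0.0077083)^−48) = £1,381.47.
Refinanced payment = 47,395.89 × 0.0066667 / (1 − (1+0.0066667)^−48) = £1,157.07.
Monthly savings = £1,381.47 − £1,157.07 = £224.40.
Break-even = £950.00 / £224.40 = 4.23 → 5 months.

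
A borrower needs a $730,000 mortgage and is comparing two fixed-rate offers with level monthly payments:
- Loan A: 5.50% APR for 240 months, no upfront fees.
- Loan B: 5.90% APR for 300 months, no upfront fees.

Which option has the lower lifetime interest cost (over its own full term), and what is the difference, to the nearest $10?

Loan A: at 5.50% the monthly rate is 0.0045833, so the payment is 730,000 × 0.0045833 / (1 − 1.0045833^−240) = $5,021.58.
Total interest on Loan A = 240 × $5,021.58 − $730,000 = $475,179.20.
Loan B: monthly rate = 5.9%/12 = 0.0049167; payment = 730,000 × 0.0049167 / (1 − (1+0.0049167)^−300) = $4,658.88.
Total interest on Loan B = 300 × $4,658.88 − $730,000 = $667,664.00.
Loan A is lower by $192,484.80.

Loan A by $192,480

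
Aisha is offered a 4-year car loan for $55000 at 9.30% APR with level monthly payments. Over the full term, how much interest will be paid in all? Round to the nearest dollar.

$11,073

At 9.30% the monthly rate is 0.0077500, so the payment is 55,000 × 0.0077500 / (1 − 1.0077500^−48) = $1,376.53.
Total paid = 48 × $1,376.53 = $66,073.44; interest = $66,073.44 − $55,000 = $11,073.44.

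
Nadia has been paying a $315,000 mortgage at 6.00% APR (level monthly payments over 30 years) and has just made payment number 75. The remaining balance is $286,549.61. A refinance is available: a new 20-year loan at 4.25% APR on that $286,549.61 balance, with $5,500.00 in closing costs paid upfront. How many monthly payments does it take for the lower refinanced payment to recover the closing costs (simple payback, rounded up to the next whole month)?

Current payment = 315,000 × 6%/12 / (1 − (1+0.0050000)^−360) = $1,888.58.
Refinanced payment = 286,549.61 × 0.0035417 / (1 − (1+0.0035417)^−240) = $1,774.41.
Monthly savings = $1,888.58 − $1,774.41 = $114.17.
Break-even = $5,500.00 / $114.17 = 48.17 → 49 months.

49 months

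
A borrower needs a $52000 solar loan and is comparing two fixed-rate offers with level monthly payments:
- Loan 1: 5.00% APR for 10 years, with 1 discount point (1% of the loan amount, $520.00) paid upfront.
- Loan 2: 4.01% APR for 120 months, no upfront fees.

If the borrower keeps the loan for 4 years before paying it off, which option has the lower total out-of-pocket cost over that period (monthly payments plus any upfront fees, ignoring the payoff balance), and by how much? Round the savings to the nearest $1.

Loan 1: monthly rate = 5%/12 = 0.0041667; payment = 52,000 × 0.0041667 / (1 − (1+0.0041667)^−120) = $551.54.
Loan 2: at 4.01% the monthly rate is 0.0033417, so the payment is 52,000 × 0.0033417 / (1 − 1.0033417^−120) = $526.72.
Over 48 months: Loan 1 costs 48 × $551.54 + $520.00 = $26,993.92; Loan 2 costs 48 × $526.72 = $25,282.56.
Loan 2 is cheaper by $26,993.92 − $25,282.56 = $1,711.36.

Loan 2 by $1,711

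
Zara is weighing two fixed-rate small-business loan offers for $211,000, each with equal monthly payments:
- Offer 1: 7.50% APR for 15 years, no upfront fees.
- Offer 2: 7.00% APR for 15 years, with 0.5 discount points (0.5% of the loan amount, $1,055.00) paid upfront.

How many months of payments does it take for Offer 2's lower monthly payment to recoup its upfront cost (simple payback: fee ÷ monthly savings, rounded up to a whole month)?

Offer 1: at 7.50% the monthly rate is 0.0062500, so the payment is 211,000 × 0.0062500 / (1 − 1.0062500^−180) = $1,956.00.
Offer 2: monthly rate = 7%/12 = 0.0058333; payment = 211,000 × 0.0058333 / (1 − (1+0.0058333)^−180) = $1,896.53.
Monthly savings = $1,956.00 − $1,896.53 = $59.47.
Break-even = $1,055.00 / $59.47 = 17.74 → 18 months.

18 months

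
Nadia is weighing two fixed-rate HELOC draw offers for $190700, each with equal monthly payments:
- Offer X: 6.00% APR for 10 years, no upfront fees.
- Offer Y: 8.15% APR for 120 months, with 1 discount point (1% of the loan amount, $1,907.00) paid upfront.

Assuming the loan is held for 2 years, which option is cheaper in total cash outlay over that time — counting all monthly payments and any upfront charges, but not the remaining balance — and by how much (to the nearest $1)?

Offer X by $6,988

Offer X: monthly rate = 6%/12 = 0.0050000; payment = 190,700 × 0.0050000 / (1 − (1+0.0050000)^−120) = $2,117.16.
Offer Y: monthly rate = 8.15%/12 = 0.0067917; payment = 190,700 × 0.0067917 / (1 − (1+0.0067917)^−120) = $2,328.86.
Over 24 months: Offer X costs 24 × $2,117.16 = $50,811.84; Offer Y costs 24 × $2,328.86 + $1,907.00 = $57,799.64.
Offer X is cheaper by $57,799.64 − $50,811.84 = $6,987.80.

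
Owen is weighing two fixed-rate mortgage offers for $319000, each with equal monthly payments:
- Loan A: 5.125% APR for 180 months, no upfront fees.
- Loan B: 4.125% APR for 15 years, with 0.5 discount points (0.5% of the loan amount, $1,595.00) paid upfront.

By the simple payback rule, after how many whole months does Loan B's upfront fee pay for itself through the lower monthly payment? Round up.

Loan A: at 5.125% the monthly rate is 0.0042708, so the payment is 319,000 × 0.0042708 / (1 − 1.0042708^−180) = $2,543.45.
Loan B: at 4.125% the monthly rate is 0.0034375, so the payment is 319,000 × 0.0034375 / (1 − 1.0034375^−180) = $2,379.64.
Monthly savings = $2,543.45 − $2,379.64 = $163.81.
Break-even = $1,595.00 / $163.81 = 9.74 → 10 months.

10 months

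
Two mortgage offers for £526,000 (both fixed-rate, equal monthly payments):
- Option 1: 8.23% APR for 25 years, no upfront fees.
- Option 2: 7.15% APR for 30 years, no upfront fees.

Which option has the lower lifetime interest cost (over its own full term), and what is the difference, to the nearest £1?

Option 1 by £36,884

Option 1: monthly rate = 8.23%/12 = 0.0068583; payment = 526,000 × 0.0068583 / (1 − (1+0.0068583)^−300) = £4,140.22.
Total interest on Option 1 = 300 × £4,140.22 − £526,000 = £716,066.00.
Option 2: at 7.15% the monthly rate is 0.0059583, so the payment is 526,000 × 0.0059583 / (1 − 1.0059583^−360) = £3,552.64.
Total interest on Option 2 = 360 × £3,552.64 − £526,000 = £752,950.40.
Option 1 is lower by £36,884.40.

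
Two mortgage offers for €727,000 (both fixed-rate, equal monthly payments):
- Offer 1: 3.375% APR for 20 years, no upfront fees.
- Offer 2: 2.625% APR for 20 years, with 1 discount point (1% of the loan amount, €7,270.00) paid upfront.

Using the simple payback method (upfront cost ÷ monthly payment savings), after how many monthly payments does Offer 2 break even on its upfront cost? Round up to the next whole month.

Offer 1: at 3.375% the monthly rate is 0.0028125, so the payment is 727,000 × 0.0028125 / (1 − 1.0028125^−240) = €4,169.76.
Offer 2: at 2.625% the monthly rate is 0.0021875, so the payment is 727,000 × 0.0021875 / (1 − 1.0021875^−240) = €3,896.82.
Monthly savings = €4,169.76 − €3,896.82 = €272.94.
Break-even = €7,270.00 / €272.94 = 26.64 → 27 months.

27 months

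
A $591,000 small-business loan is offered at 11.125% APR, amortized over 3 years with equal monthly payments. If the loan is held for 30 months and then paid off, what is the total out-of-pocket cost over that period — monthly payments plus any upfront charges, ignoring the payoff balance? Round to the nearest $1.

At 11.125% the monthly rate is 0.0092708, so the payment is 591,000 × 0.0092708 / (1 − 1.0092708^−36) = $19,383.59.
Total outlay = 30 × $19,383.59 = $581,507.70.

$581,508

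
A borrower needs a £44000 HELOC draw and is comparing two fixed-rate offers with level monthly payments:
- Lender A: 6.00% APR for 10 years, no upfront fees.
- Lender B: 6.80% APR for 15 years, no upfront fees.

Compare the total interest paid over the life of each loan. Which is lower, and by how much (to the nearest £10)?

Lender A by £11,690

Lender A: at 6.00% the monthly rate is 0.0050000, so the payment is 44,000 × 0.0050000 / (1 − 1.0050000^−120) = £488.49.
Total interest on Lender A = 120 × £488.49 − £44,000 = £14,618.80.
Lender B: at 6.80% the monthly rate is 0.0056667, so the payment is 44,000 × 0.0056667 / (1 − 1.0056667^−180) = £390.58.
Total interest on Lender B = 180 × £390.58 − £44,000 = £26,304.40.
Lender A is lower by £11,685.60.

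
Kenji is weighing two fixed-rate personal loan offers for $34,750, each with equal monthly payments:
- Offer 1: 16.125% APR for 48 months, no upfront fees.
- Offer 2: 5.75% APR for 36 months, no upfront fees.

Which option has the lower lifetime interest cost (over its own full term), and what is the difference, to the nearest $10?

Offer 1: monthly rate = 16.125%/12 = 0.0134375; payment = 34,750 × 0.0134375 / (1 − (1+0.0134375)^−48) = $987.05.
Total interest on Offer 1 = 48 × $987.05 − $34,750 = $12,628.40.
Offer 2: at 5.75% the monthly rate is 0.0047917, so the payment is 34,750 × 0.0047917 / (1 − 1.0047917^−36) = $1,053.23.
Total interest on Offer 2 = 36 × $1,053.23 − $34,750 = $3,166.28.
Offer 2 is lower by $9,462.12.

Offer 2 by $9,460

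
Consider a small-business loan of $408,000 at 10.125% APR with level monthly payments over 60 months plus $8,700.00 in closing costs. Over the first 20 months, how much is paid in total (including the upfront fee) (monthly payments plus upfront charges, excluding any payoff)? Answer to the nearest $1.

Monthly rate = 10.125%/12 = 0.0084375; payment = 408,000 × 0.0084375 / (1 − (1+0.0084375)^−60) = $8,693.91.
Total outlay = 20 × $8,693.91 + $8,700.00 = $182,578.20.

$182,578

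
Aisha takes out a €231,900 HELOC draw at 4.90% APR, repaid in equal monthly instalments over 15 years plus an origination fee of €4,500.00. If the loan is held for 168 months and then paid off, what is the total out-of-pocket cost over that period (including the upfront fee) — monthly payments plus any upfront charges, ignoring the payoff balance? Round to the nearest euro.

€310,561

At 4.90% the monthly rate is 0.0040833, so the payment is 231,900 × 0.0040833 / (1 − 1.0040833^−180) = €1,821.79.
Total outlay = 168 × €1,821.79 + €4,500.00 = €310,560.72.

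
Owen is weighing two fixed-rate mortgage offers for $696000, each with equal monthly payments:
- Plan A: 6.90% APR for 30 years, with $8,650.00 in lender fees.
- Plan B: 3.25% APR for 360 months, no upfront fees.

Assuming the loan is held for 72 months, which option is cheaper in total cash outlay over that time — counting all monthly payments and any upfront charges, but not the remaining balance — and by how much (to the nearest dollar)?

Plan B by $120,597

Plan A: at 6.90% the monthly rate is 0.0057500, so the payment is 696,000 × 0.0057500 / (1 − 1.0057500^−360) = $4,583.86.
Plan B: at 3.25% the monthly rate is 0.0027083, so the payment is 696,000 × 0.0027083 / (1 − 1.0027083^−360) = $3,029.04.
Over 72 months: Plan A costs 72 × $4,583.86 + $8,650.00 = $338,687.92; Plan B costs 72 × $3,029.04 = $218,090.88.
Plan B is cheaper by $338,687.92 − $218,090.88 = $120,597.04.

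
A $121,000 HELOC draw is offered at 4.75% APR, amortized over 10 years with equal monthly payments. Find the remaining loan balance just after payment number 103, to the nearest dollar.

$20,818

With monthly rate i = 4.75%/12 = 0.0039583, the balance after k of n payments is P · [(1+i)^n − (1+i)^k] / [(1+i)^n − 1].
(1+0.0039583)^120 = 1.60650718 and (1+0.0039583)^103 = 1.50215919, so the balance is 121,000 × (1.60650718 − 1.50215919) / (1.60650718 − 1) = $20,817.74.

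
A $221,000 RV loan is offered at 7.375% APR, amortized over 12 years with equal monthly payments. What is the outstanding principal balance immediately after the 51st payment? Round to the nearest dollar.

$163,768

With monthly rate i = 7.375%/12 = 0.0061458, the balance after k of n payments is P · [(1+i)^n − (1+i)^k] / [(1+i)^n − 1].
(1+0.0061458)^144 = 2.41643076 and (1+0.0061458)^51 = 1.36680823, so the balance is 221,000 × (2.41643076 − 1.36680823) / (2.41643076 − 1) = $163,768.39.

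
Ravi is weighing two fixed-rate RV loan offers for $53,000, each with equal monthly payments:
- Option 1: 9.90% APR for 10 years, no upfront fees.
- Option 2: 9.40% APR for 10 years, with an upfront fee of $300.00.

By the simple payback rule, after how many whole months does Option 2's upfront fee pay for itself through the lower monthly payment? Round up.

Option 1: monthly rate = 9.9%/12 = 0.0082500; payment = 53,000 × 0.0082500 / (1 − (1+0.0082500)^−120) = $697.47.
Option 2: at 9.40% the monthly rate is 0.0078333, so the payment is 53,000 × 0.0078333 / (1 − 1.0078333^−120) = $682.91.
Monthly savings = $697.47 − $682.91 = $14.56.
Break-even = $300.00 / $14.56 = 20.60 → 21 months.

21 months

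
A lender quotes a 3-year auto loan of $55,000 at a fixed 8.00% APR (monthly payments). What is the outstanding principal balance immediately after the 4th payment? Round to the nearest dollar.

$49,518

With monthly rate i = 8%/12 = 0.0066667, the balance after k of n payments is P · [(1+i)^n − (1+i)^k] / [(1+i)^n − 1].
(1+0.0066667)^36 = 1.27023705 and (1+0.0066667)^4 = 1.02693452, so the balance is 55,000 × (1.27023705 − 1.02693452) / (1.27023705 − 1) = $49,518.15.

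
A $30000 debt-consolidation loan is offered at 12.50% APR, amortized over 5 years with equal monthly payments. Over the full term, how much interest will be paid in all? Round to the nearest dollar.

At 12.50% the monthly rate is 0.0104167, so the payment is 30,000 × 0.0104167 / (1 − 1.0104167^−60) = $674.94.
Total paid = 60 × $674.94 = $40,496.40; interest = $40,496.40 − $30,000 = $10,496.40.

$10,496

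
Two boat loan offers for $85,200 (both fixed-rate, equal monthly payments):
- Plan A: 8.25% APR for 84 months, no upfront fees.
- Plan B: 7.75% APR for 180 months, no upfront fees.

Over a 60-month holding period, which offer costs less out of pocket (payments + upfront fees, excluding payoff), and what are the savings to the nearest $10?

Plan B by $32,200

Plan A: monthly rate = 8.25%/12 = 0.0068750; payment = 85,200 × 0.0068750 / (1 − (1+0.0068750)^−84) = $1,338.58.
Plan B: monthly rate = 7.75%/12 = 0.0064583; payment = 85,200 × 0.0064583 / (1 − (1+0.0064583)^−180) = $801.97.
Over 60 months: Plan A costs 60 × $1,338.58 = $80,314.80; Plan B costs 60 × $801.97 = $48,118.20.
Plan B is cheaper by $80,314.80 − $48,118.20 = $32,196.60.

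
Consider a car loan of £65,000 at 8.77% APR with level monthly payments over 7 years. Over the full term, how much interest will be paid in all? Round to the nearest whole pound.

At 8.77% the monthly rate is 0.0073083, so the payment is 65,000 × 0.0073083 / (1 − 1.0073083^−84) = £1,038.22.
Total paid = 84 × £1,038.22 = £87,210.48; interest = £87,210.48 − £65,000 = £22,210.48.

£22,210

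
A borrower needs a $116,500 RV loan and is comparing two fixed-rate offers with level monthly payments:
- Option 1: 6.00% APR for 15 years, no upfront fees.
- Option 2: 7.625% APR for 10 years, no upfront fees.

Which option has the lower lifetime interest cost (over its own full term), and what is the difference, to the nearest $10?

Option 2 by $10,100

Option 1: monthly rate = 6%/12 = 0.0050000; payment = 116,500 × 0.0050000 / (1 − (1+0.0050000)^−180) = $983.09.
Total interest on Option 1 = 180 × $983.09 − $116,500 = $60,456.20.
Option 2: at 7.625% the monthly rate is 0.0063542, so the payment is 116,500 × 0.0063542 / (1 − 1.0063542^−120) = $1,390.49.
Total interest on Option 2 = 120 × $1,390.49 − $116,500 = $50,358.80.
Option 2 is lower by $10,097.40.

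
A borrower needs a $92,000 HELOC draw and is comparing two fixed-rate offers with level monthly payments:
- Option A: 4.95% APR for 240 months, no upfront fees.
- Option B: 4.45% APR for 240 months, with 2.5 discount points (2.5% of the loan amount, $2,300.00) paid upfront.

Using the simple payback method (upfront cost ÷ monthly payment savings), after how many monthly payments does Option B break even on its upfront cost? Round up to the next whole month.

Option A: monthly rate = 4.95%/12 = 0.0041250; payment = 92,000 × 0.0041250 / (1 − (1+0.0041250)^−240) = $604.62.
Option B: monthly rate = 4.45%/12 = 0.0037083; payment = 92,000 × 0.0037083 / (1 − (1+0.0037083)^−240) = $579.56.
Monthly savings = $604.62 − $579.56 = $25.06.
Break-even = $2,300.00 / $25.06 = 91.78 → 92 months.

92 months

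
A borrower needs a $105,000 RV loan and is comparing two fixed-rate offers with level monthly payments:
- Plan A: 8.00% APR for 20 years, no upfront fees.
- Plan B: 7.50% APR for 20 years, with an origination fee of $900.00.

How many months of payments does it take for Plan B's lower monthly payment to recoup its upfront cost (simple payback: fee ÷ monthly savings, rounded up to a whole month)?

28 months

Plan A: at 8.00% the monthly rate is 0.0066667, so the payment is 105,000 × 0.0066667 / (1 − 1.0066667^−240) = $878.26.
Plan B: at 7.50% the monthly rate is 0.0062500, so the payment is 105,000 × 0.0062500 / (1 − 1.0062500^−240) = $845.87.
Monthly savings = $878.26 − $845.87 = $32.39.
Break-even = $900.00 / $32.39 = 27.79 → 28 months.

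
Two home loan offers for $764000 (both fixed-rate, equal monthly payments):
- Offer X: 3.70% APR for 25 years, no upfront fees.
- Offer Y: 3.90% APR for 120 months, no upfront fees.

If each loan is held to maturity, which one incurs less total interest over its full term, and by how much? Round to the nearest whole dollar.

Offer Y by $248,296

Offer X: monthly rate = 3.7%/12 = 0.0030833; payment = 764,000 × 0.0030833 / (1 − (1+0.0030833)^−300) = $3,907.20.
Total interest on Offer X = 300 × $3,907.20 − $764,000 = $408,160.00.
Offer Y: monthly rate = 3.9%/12 = 0.0032500; payment = 764,000 × 0.0032500 / (1 − (1+0.0032500)^−120) = $7,698.87.
Total interest on Offer Y = 120 × $7,698.87 − $764,000 = $159,864.40.
Offer Y is lower by $248,295.60.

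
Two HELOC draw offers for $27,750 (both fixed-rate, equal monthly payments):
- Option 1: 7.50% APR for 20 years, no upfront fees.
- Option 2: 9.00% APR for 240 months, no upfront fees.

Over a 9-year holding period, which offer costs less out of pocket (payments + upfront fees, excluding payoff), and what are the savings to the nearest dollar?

Option 1 by $2,821

Option 1: monthly rate = 7.5%/12 = 0.0062500; payment = 27,750 × 0.0062500 / (1 − (1+0.0062500)^−240) = $223.55.
Option 2: at 9.00% the monthly rate is 0.0075000, so the payment is 27,750 × 0.0075000 / (1 − 1.0075000^−240) = $249.67.
Over 108 months: Option 1 costs 108 × $223.55 = $24,143.40; Option 2 costs 108 × $249.67 = $26,964.36.
Option 1 is cheaper by $26,964.36 − $24,143.40 = $2,820.96.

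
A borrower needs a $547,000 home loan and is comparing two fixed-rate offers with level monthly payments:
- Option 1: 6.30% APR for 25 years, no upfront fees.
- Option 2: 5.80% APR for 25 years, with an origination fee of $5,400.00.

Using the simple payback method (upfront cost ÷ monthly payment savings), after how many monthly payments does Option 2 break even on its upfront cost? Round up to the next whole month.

Option 1: at 6.30% the monthly rate is 0.0052500, so the payment is 547,000 × 0.0052500 / (1 − 1.0052500^−300) = $3,625.32.
Option 2: at 5.80% the monthly rate is 0.0048333, so the payment is 547,000 × 0.0048333 / (1 − 1.0048333^−300) = $3,457.76.
Monthly savings = $3,625.32 − $3,457.76 = $167.56.
Break-even = $5,400.00 / $167.56 = 32.23 → 33 months.

33 months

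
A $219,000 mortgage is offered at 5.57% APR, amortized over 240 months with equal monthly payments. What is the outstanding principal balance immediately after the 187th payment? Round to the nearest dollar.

$71,042

With monthly rate i = 5.57%/12 = 0.0046417, the balance after k of n payments is P · [(1+i)^n − (1+i)^k] / [(1+i)^n − 1].
(1+0.0046417)^240 = 3.03867804 and (1+0.0046417)^187 = 2.37734285, so the balance is 219,000 × (3.03867804 − 2.37734285) / (3.03867804 − 1) = $71,042.31.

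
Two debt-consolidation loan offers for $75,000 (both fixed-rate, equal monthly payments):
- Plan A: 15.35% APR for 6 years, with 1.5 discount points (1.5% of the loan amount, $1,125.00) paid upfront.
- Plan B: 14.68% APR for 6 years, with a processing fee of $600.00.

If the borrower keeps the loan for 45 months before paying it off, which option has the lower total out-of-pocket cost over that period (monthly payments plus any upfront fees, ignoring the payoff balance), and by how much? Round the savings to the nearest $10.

Plan B by $1,750

Plan A: monthly rate = 15.35%/12 = 0.0127917; payment = 75,000 × 0.0127917 / (1 − (1+0.0127917)^−72) = $1,600.17.
Plan B: at 14.68% the monthly rate is 0.0122333, so the payment is 75,000 × 0.0122333 / (1 − 1.0122333^−72) = $1,572.87.
Over 45 months: Plan A costs 45 × $1,600.17 + $1,125.00 = $73,132.65; Plan B costs 45 × $1,572.87 + $600.00 = $71,379.15.
Plan B is cheaper by $73,132.65 − $71,379.15 = $1,753.50.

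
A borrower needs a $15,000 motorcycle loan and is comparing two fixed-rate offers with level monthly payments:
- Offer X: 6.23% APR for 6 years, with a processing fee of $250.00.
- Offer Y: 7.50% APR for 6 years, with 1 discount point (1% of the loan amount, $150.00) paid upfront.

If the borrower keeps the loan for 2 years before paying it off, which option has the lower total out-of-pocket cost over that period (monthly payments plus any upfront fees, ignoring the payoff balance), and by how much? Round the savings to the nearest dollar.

Offer X by $119

Offer X: monthly rate = 6.23%/12 = 0.0051917; payment = 15,000 × 0.0051917 / (1 − (1+0.0051917)^−72) = $250.23.
Offer Y: monthly rate = 7.5%/12 = 0.0062500; payment = 15,000 × 0.0062500 / (1 − (1+0.0062500)^−72) = $259.35.
Over 24 months: Offer X costs 24 × $250.23 + $250.00 = $6,255.52; Offer Y costs 24 × $259.35 + $150.00 = $6,374.40.
Offer X is cheaper by $6,374.40 − $6,255.52 = $118.88.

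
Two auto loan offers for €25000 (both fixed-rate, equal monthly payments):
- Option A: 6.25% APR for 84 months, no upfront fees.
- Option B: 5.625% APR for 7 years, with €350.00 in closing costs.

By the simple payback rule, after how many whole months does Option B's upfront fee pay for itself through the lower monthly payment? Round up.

47 months

Option A: at 6.25% the monthly rate is 0.0052083, so the payment is 25,000 × 0.0052083 / (1 − 1.0052083^−84) = €368.22.
Option B: at 5.625% the monthly rate is 0.0046875, so the payment is 25,000 × 0.0046875 / (1 − 1.0046875^−84) = €360.74.
Monthly savings = €368.22 − €360.74 = €7.48.
Break-even = €350.00 / €7.48 = 46.79 → 47 months.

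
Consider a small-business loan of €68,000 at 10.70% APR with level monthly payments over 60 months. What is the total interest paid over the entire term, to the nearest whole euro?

Monthly rate = 10.7%/12 = 0.0089167; payment = 68,000 × 0.0089167 / (1 − (1+0.0089167)^−60) = €1,468.33.
Total paid = 60 × €1,468.33 = €88,099.80; interest = €88,099.80 − €68,000 = €20,099.80.

€20,100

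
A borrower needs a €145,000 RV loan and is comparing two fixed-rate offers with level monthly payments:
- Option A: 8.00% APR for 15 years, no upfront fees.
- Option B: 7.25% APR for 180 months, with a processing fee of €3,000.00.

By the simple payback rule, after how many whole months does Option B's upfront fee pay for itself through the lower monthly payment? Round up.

49 months

Option A: monthly rate = 8%/12 = 0.0066667; payment = 145,000 × 0.0066667 / (1 − (1+0.0066667)^−180) = €1,385.70.
Option B: monthly rate = 7.25%/12 = 0.0060417; payment = 145,000 × 0.0060417 / (1 − (1+0.0060417)^−180) = €1,323.65.
Monthly savings = €1,385.70 − €1,323.65 = €62.05.
Break-even = €3,000.00 / €62.05 = 48.35 → 49 months.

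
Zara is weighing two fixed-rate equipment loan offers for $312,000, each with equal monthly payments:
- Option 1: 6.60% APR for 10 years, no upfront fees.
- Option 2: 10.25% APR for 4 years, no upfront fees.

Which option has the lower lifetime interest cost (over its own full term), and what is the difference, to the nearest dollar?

Option 1: monthly rate = 6.6%/12 = 0.0055000; payment = 312,000 × 0.0055000 / (1 − (1+0.0055000)^−120) = $3,558.59.
Total interest on Option 1 = 120 × $3,558.59 − $312,000 = $115,030.80.
Option 2: at 10.25% the monthly rate is 0.0085417, so the payment is 312,000 × 0.0085417 / (1 − 1.0085417^−48) = $7,950.64.
Total interest on Option 2 = 48 × $7,950.64 − $312,000 = $69,630.72.
Option 2 is lower by $45,400.08.

Option 2 by $45,400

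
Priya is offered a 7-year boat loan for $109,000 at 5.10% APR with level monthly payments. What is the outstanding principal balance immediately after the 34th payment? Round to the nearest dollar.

$69,494

With monthly rate i = 5.1%/12 = 0.0042500, the balance after k of n payments is P · [(1+i)^n − (1+i)^k] / [(1+i)^n − 1].
(1+0.0042500)^84 = 1.42795524 and (1+0.0042500)^34 = 1.15510795, so the balance is 109,000 × (1.42795524 − 1.15510795) / (1.42795524 − 1) = $69,494.08.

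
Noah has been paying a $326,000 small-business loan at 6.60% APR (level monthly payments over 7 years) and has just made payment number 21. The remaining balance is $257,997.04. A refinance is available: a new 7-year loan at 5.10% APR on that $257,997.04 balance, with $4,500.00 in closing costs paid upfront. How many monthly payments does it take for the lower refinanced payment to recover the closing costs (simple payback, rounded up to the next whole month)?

Current payment = 326,000 × 6.6%/12 / (1 − (1+0.0055000)^−84) = $4,856.71.
Refinanced payment = 257,997.04 × 0.0042500 / (1 − (1+0.0042500)^−84) = $3,658.64.
Monthly savings = $4,856.71 − $3,658.64 = $1,198.07.
Break-even = $4,500.00 / $1,198.07 = 3.76 → 4 months.

4 months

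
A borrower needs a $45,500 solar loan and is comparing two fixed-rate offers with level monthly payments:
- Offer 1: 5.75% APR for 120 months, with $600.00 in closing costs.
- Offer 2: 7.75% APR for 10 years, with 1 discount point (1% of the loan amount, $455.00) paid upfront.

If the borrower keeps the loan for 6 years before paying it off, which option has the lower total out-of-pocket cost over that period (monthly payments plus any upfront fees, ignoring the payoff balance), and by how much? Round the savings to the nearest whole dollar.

Offer 1 by $3,210

Offer 1: at 5.75% the monthly rate is 0.0047917, so the payment is 45,500 × 0.0047917 / (1 − 1.0047917^−120) = $499.45.
Offer 2: monthly rate = 7.75%/12 = 0.0064583; payment = 45,500 × 0.0064583 / (1 − (1+0.0064583)^−120) = $546.05.
Over 72 months: Offer 1 costs 72 × $499.45 + $600.00 = $36,560.40; Offer 2 costs 72 × $546.05 + $455.00 = $39,770.60.
Offer 1 is cheaper by $39,770.60 − $36,560.40 = $3,210.20.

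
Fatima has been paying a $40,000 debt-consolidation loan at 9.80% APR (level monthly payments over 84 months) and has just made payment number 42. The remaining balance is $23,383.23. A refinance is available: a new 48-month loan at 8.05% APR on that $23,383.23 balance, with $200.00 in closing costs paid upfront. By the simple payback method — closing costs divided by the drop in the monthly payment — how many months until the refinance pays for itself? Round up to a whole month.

Current payment = 40,000 × 9.8%/12 / (1 − (1+0.0081667)^−84) = $659.92.
Refinanced payment = 23,383.23 × 0.0067083 / (1 − (1+0.0067083)^−48) = $571.40.
Monthly savings = $659.92 − $571.40 = $88.52.
Break-even = $200.00 / $88.52 = 2.26 → 3 months.

3 months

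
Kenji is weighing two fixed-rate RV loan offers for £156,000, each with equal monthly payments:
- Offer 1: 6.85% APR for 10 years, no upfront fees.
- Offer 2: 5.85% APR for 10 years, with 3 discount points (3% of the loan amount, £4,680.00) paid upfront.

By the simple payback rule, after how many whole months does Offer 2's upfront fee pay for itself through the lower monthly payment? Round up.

60 months

Offer 1: monthly rate = 6.85%/12 = 0.0057083; payment = 156,000 × 0.0057083 / (1 − (1+0.0057083)^−120) = £1,799.26.
Offer 2: monthly rate = 5.85%/12 = 0.0048750; payment = 156,000 × 0.0048750 / (1 − (1+0.0048750)^−120) = £1,720.19.
Monthly savings = £1,799.26 − £1,720.19 = £79.07.
Break-even = £4,680.00 / £79.07 = 59.19 → 60 months.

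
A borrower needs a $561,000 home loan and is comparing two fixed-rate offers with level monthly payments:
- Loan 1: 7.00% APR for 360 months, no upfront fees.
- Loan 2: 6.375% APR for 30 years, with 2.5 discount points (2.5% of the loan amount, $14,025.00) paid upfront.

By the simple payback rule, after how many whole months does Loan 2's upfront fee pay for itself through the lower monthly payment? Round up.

Loan 1: monthly rate = 7%/12 = 0.0058333; payment = 561,000 × 0.0058333 / (1 − (1+0.0058333)^−360) = $3,732.35.
Loan 2: at 6.375% the monthly rate is 0.0053125, so the payment is 561,000 × 0.0053125 / (1 − 1.0053125^−360) = $3,499.91.
Monthly savings = $3,732.35 − $3,499.91 = $232.44.
Break-even = $14,025.00 / $232.44 = 60.34 → 61 months.

61 months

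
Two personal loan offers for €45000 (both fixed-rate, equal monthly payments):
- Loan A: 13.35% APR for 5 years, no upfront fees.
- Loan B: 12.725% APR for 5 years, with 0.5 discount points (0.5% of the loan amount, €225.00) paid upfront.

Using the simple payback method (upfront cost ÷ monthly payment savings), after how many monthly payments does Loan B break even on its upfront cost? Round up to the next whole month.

Loan A: monthly rate = 13.35%/12 = 0.0111250; payment = 45,000 × 0.0111250 / (1 − (1+0.0111250)^−60) = €1,031.97.
Loan B: monthly rate = 12.725%/12 = 0.0106042; payment = 45,000 × 0.0106042 / (1 − (1+0.0106042)^−60) = €1,017.56.
Monthly savings = €1,031.97 − €1,017.56 = €14.41.
Break-even = €225.00 / €14.41 = 15.61 → 16 months.

16 months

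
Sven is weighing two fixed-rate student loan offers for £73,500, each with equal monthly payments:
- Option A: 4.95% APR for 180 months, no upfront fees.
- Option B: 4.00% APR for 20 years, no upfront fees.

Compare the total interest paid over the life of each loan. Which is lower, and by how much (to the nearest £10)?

Option A by £2,620

Option A: monthly rate = 4.95%/12 = 0.0041250; payment = 73,500 × 0.0041250 / (1 − (1+0.0041250)^−180) = £579.32.
Total interest on Option A = 180 × £579.32 − £73,500 = £30,777.60.
Option B: monthly rate = 4%/12 = 0.0033333; payment = 73,500 × 0.0033333 / (1 − (1+0.0033333)^−240) = £445.40.
Total interest on Option B = 240 × £445.40 − £73,500 = £33,396.00.
Option A is lower by £2,618.40.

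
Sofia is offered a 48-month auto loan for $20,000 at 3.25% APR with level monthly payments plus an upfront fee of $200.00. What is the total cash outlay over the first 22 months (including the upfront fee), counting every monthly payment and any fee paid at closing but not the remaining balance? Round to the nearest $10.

$9,990

Monthly rate = 3.25%/12 = 0.0027083; payment = 20,000 × 0.0027083 / (1 − (1+0.0027083)^−48) = $444.90.
Total outlay = 22 × $444.90 + $200.00 = $9,987.80.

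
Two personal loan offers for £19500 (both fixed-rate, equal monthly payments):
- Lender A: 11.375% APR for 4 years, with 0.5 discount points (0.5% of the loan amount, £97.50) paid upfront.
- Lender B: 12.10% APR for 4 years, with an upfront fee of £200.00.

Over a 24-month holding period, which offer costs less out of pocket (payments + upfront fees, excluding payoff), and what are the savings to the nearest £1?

Lender A: monthly rate = 11.375%/12 = 0.0094792; payment = 19,500 × 0.0094792 / (1 − (1+0.0094792)^−48) = £507.55.
Lender B: monthly rate = 12.1%/12 = 0.0100833; payment = 19,500 × 0.0100833 / (1 − (1+0.0100833)^−48) = £514.47.
Over 24 months: Lender A costs 24 × £507.55 + £97.50 = £12,278.70; Lender B costs 24 × £514.47 + £200.00 = £12,547.28.
Lender A is cheaper by £12,547.28 − £12,278.70 = £268.58.

Lender A by £269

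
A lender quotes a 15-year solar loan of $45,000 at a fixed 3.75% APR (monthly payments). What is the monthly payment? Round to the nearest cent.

$327.25

Monthly rate = 3.75%/12 = 0.0031250; payment = 45,000 × 0.0031250 / (1 − (1+0.0031250)^−180) = $327.25.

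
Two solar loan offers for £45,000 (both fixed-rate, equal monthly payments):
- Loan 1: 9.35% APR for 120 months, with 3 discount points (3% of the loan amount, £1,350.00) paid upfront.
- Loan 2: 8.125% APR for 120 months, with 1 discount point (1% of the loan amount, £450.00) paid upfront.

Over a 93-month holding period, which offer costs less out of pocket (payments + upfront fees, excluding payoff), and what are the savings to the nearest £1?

Loan 2 by £3,657

Loan 1: monthly rate = 9.35%/12 = 0.0077917; payment = 45,000 × 0.0077917 / (1 − (1+0.0077917)^−120) = £578.60.
Loan 2: at 8.125% the monthly rate is 0.0067708, so the payment is 45,000 × 0.0067708 / (1 − 1.0067708^−120) = £548.95.
Over 93 months: Loan 1 costs 93 × £578.60 + £1,350.00 = £55,159.80; Loan 2 costs 93 × £548.95 + £450.00 = £51,502.35.
Loan 2 is cheaper by £55,159.80 − £51,502.35 = £3,657.45.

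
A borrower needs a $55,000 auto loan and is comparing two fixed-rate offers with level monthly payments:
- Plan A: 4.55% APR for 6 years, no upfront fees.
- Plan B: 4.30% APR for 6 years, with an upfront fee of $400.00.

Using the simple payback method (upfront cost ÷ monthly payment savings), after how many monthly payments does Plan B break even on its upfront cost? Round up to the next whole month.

Plan A: monthly rate = 4.55%/12 = 0.0037917; payment = 55,000 × 0.0037917 / (1 − (1+0.0037917)^−72) = $874.34.
Plan B: monthly rate = 4.3%/12 = 0.0035833; payment = 55,000 × 0.0035833 / (1 − (1+0.0035833)^−72) = $868.02.
Monthly savings = $874.34 − $868.02 = $6.32.
Break-even = $400.00 / $6.32 = 63.29 → 64 months.

64 months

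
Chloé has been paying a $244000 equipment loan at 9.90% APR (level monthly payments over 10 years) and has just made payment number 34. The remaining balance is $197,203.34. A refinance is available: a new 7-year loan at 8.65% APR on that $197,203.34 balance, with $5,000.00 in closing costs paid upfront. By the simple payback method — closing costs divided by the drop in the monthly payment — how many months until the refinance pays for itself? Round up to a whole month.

Current payment = 244,000 × 9.9%/12 / (1 − (1+0.0082500)^−120) = $3,210.98.
Refinanced payment = 197,203.34 × 0.0072083 / (1 − (1+0.0072083)^−84) = $3,137.90.
Monthly savings = $3,210.98 − $3,137.90 = $73.08.
Break-even = $5,000.00 / $73.08 = 68.42 → 69 months.

69 months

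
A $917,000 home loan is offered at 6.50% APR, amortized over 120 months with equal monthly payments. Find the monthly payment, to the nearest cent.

$10,412.35

Monthly rate = 6.5%/12 = 0.0054167; payment = 917,000 × 0.0054167 / (1 − (1+0.0054167)^−120) = $10,412.35.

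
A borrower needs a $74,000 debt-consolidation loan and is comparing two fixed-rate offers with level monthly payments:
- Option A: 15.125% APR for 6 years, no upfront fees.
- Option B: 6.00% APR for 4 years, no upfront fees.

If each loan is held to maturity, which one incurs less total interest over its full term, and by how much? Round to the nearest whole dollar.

Option A: at 15.125% the monthly rate is 0.0126042, so the payment is 74,000 × 0.0126042 / (1 − 1.0126042^−72) = $1,569.76.
Total interest on Option A = 72 × $1,569.76 − $74,000 = $39,022.72.
Option B: at 6.00% the monthly rate is 0.0050000, so the payment is 74,000 × 0.0050000 / (1 − 1.0050000^−48) = $1,737.89.
Total interest on Option B = 48 × $1,737.89 − $74,000 = $9,418.72.
Option B is lower by $29,604.00.

Option B by $29,604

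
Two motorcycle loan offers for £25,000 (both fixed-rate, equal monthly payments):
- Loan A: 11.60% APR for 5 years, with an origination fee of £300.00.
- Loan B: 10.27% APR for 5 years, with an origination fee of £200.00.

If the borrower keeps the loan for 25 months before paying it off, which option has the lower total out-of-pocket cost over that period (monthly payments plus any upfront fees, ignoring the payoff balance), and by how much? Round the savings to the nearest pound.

Loan A: at 11.60% the monthly rate is 0.0096667, so the payment is 25,000 × 0.0096667 / (1 − 1.0096667^−60) = £551.07.
Loan B: monthly rate = 10.27%/12 = 0.0085583; payment = 25,000 × 0.0085583 / (1 − (1+0.0085583)^−60) = £534.50.
Over 25 months: Loan A costs 25 × £551.07 + £300.00 = £14,076.75; Loan B costs 25 × £534.50 + £200.00 = £13,562.50.
Loan B is cheaper by £14,076.75 − £13,562.50 = £514.25.

Loan B by £514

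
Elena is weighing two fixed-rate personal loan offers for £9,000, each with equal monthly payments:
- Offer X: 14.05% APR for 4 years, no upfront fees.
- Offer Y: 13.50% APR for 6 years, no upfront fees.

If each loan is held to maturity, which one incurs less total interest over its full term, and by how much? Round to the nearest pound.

Offer X by £1,364

Offer X: monthly rate = 14.05%/12 = 0.0117083; payment = 9,000 × 0.0117083 / (1 − (1+0.0117083)^−48) = £246.16.
Total interest on Offer X = 48 × £246.16 − £9,000 = £2,815.68.
Offer Y: at 13.50% the monthly rate is 0.0112500, so the payment is 9,000 × 0.0112500 / (1 − 1.0112500^−72) = £183.05.
Total interest on Offer Y = 72 × £183.05 − £9,000 = £4,179.60.
Offer X is lower by £1,363.92.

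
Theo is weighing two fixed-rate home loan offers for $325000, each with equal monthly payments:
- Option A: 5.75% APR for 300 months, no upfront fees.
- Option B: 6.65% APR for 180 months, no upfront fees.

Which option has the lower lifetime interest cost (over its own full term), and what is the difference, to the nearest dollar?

Option A: at 5.75% the monthly rate is 0.0047917, so the payment is 325,000 × 0.0047917 / (1 − 1.0047917^−300) = $2,044.60.
Total interest on Option A = 300 × $2,044.60 − $325,000 = $288,380.00.
Option B: monthly rate = 6.65%/12 = 0.0055417; payment = 325,000 × 0.0055417 / (1 − (1+0.0055417)^−180) = $2,857.97.
Total interest on Option B = 180 × $2,857.97 − $325,000 = $189,434.60.
Option B is lower by $98,945.40.

Option B by $98,945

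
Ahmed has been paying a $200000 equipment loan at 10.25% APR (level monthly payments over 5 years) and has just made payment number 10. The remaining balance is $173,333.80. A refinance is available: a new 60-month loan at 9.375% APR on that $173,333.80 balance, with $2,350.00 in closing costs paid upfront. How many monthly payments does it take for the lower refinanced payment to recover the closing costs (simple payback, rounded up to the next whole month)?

Current payment = 200,000 × 10.25%/12 / (1 − (1+0.0085417)^−60) = $4,274.05.
Refinanced payment = 173,333.80 × 0.0078125 / (1 − (1+0.0078125)^−60) = $3,629.75.
Monthly savings = $4,274.05 − $3,629.75 = $644.30.
Break-even = $2,350.00 / $644.30 = 3.65 → 4 months.

4 months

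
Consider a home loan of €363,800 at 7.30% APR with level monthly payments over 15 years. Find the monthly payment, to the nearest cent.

At 7.30% the monthly rate is 0.0060833, so the payment is 363,800 × 0.0060833 / (1 − 1.0060833^−180) = €3,331.26.

€3,331.26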